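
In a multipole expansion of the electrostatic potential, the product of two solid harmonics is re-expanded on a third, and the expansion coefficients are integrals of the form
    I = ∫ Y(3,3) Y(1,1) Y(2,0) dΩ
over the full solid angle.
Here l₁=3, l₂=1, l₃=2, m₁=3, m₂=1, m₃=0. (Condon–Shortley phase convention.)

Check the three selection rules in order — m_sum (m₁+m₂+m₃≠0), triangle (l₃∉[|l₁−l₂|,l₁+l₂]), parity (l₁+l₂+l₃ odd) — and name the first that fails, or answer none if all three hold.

m_sum

Σmᵢ = 4  ✗
l₃∈[|l₁−l₂|,l₁+l₂]=[2,4], have l₃=2
Σlᵢ = 6 ⇒ even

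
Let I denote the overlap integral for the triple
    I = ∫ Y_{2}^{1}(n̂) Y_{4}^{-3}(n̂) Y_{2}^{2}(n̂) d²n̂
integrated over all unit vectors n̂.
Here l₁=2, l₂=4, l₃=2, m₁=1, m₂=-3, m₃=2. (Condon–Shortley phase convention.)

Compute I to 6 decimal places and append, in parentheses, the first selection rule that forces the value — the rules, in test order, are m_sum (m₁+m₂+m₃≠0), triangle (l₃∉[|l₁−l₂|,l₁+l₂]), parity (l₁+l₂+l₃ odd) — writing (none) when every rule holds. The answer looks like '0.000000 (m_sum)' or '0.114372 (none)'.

Rules hold: Σm=0, L=8 even, 2≤2≤6.
N = 5·9·5 = 225
Δ = 4!·0!·4!/9! = 1/630
Racah Σ t=2..2: t=2:+1/16 = 1/16
⇒ 3j(2 4 2; 0 0 0)² = 2/35, sgn +1
Racah Σ t=1..1: t=1:−1/144 = -1/144
⇒ 3j(2 4 2; 1 -3 2)² = 1/18, sgn -1
4πI² = N·(3j₀)²·(3jₘ)² = 5/7
I = -1·√(0.714286/4π) = -0.23841361
No selection rule forces the value: the integral is nonzero (none).

-0.238414 (none)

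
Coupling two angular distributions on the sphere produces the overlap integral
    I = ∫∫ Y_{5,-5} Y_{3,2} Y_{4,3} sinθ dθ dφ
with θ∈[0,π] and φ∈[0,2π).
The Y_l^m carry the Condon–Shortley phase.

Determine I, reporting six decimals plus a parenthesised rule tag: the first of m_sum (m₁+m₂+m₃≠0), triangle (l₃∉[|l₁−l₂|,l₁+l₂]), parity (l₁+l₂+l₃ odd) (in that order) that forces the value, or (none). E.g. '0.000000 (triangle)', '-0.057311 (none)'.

-0.212007 (none)

Rules hold: Σm=0, L=12 even, 2≤4≤8.
N = 11·7·9 = 693
Δ = 4!·6!·2!/13! = 1/180180
Racah Σ t=1..3: t=1:−1/576 t=2:+1/144 t=3:−1/576 = 1/288
⇒ 3j(5 3 4; 0 0 0)² = 20/1001, sgn +1
Racah Σ t=4..4: t=4:+1/17280 = 1/17280
⇒ 3j(5 3 4; -5 2 3)² = 35/858, sgn -1
4πI² = N·(3j₀)²·(3jₘ)² = 1050/1859
I = -1·√(0.56482/4π) = -0.21200691
No selection rule forces the value: the integral is nonzero (none).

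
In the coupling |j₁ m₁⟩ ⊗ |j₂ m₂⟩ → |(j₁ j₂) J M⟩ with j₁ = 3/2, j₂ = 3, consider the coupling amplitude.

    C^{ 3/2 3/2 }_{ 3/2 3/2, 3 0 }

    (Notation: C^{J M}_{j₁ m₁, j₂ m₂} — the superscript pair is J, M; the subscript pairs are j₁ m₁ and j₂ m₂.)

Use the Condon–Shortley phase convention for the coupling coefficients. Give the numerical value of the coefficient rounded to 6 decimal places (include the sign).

+√(1/35) = +0.169031

j₁+j₂−J=3  J+j₁−j₂=0  J−j₁+j₂=3  j₁+j₂+J+1=7
(j₁±m₁, j₂±m₂, J±M) = (3,0,3,3,3,0)
P² = 1296/35
sum k=0..0:
  [0] +1/36 = 1/36
S = 1/36
C² = P²·S² = 1/35 ; C = +0.169031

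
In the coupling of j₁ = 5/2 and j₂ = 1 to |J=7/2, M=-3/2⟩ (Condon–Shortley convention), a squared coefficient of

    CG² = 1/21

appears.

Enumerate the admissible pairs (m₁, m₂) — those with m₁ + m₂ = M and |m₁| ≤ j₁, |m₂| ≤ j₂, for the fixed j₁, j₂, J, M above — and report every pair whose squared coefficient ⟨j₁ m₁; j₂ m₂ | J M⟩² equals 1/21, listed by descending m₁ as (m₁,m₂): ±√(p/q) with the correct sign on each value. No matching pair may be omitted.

(-5/2,1): +√(1/21)

Admissible pairs with m₁+m₂ = M = -3/2: (-5/2,1), (-3/2,0), (-1/2,-1)
  (m₁,m₂)=(-1/2,-1): CG² = 10/21, CG = +√(10/21)
  (m₁,m₂)=(-3/2,0): CG² = 10/21, CG = +√(10/21)
  (m₁,m₂)=(-5/2,1): CG² = 1/21, CG = +√(1/21)   ← matches the target
Pairs with CG² = 1/21: (-5/2,1): +√(1/21)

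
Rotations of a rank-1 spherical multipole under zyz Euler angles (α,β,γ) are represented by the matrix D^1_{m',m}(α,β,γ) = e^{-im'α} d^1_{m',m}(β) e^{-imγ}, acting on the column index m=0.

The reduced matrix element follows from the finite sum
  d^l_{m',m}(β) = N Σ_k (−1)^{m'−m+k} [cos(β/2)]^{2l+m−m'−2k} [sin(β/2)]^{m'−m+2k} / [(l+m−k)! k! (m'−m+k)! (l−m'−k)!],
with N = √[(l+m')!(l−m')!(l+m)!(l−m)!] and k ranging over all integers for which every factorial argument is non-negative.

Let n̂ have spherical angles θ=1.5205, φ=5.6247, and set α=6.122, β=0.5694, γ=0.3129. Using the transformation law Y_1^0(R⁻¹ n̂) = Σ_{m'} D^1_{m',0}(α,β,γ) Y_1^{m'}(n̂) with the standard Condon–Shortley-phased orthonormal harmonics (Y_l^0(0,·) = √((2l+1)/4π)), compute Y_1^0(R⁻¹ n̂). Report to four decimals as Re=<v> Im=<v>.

Re=0.2519 Im=0.0000

Need the full column D^1_{m',0} for m'=−1..1 at α=6.1220, β=0.5694, γ=0.3129.
cos(β/2)=0.959746, sin(β/2)=0.280870
d^1_{-1,0}: single k=1 term ⇒ +0.381220;  D = +0.376279-0.061181i
d^1_{0,0}: k∈[0..1] ⇒ +0.921112 -0.078888 = +0.842225;  D = +0.842225+0.000000i
d^1_{1,0}: single k=0 term ⇒ -0.381220;  D = -0.376279-0.061181i
Y_1^{m'}(θ=1.5205,φ=5.6247) and Σ D·Y over m':
  (+0.3763-0.0612i)·(+0.2729+0.2111i)  (+0.8422+0.0000i)·(+0.0246+0.0000i)  (-0.3763-0.0612i)·(-0.2729+0.2111i)
Y_1^0(R⁻¹ n̂) = +0.251908+0.000000i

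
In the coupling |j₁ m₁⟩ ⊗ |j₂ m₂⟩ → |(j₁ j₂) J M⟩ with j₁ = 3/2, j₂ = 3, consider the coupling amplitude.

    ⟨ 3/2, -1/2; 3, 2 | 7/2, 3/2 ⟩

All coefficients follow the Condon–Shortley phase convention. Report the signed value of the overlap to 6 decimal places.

triangle: 1!*2!*5!/9! = 240/362880
(j±m)!: 1!*2!*5!*1!*5!*2! = 57600
prefactor² = (2J+1)*Δ*N² = 6400/21
  k=0: +1/(0!*1!*2!*5!*0!*0!) = 1/240
  k=1: −1/(1!*0!*1!*4!*1!*1!) = -1/24
Σ = -3/80  ⇒  CG² = 6400/21*(-3/80)² = 3/7
CG = −√(3/7) = -0.654654

-0.654654  (= −√(3/7))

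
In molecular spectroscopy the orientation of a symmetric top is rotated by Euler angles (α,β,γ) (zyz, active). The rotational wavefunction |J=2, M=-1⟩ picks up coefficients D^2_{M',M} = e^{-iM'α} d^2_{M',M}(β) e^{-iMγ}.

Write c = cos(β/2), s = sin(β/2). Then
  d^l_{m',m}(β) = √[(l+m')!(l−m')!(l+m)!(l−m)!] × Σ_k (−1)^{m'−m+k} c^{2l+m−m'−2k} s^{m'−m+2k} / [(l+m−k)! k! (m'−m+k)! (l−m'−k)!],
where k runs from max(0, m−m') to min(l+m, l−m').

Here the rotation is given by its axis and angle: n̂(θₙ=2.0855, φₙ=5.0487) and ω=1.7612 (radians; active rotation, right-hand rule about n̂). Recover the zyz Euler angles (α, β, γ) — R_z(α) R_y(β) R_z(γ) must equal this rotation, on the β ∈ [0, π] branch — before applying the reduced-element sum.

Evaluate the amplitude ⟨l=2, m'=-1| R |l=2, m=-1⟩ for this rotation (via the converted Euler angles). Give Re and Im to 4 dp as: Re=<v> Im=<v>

Axis–angle → zyz. n̂ = (sinθₙcosφₙ, sinθₙsinφₙ, cosθₙ) = (+0.287251, -0.821675, -0.492277), ω = 1.7612.
R = I cosω + sinω [n̂]ₓ + (1−cosω) n̂n̂ᵀ gives
  R = [-0.091126, +0.202684, -0.974995; -0.764077, +0.613671, +0.198984; +0.638657, +0.763104, +0.098945]
β = atan2(√(R₁₃²+R₂₃²), R₃₃) = 1.471689; α = atan2(R₂₃, R₁₃) mod 2π = 2.940270; γ = atan2(R₃₂, −R₃₁) mod 2π = 2.267648
D^2_{-1,-1}(2.9403,1.4717,2.2676) = e^{-i·-1·2.9403}·d^2_{-1,-1}(1.4717)·e^{-i·-1·2.2676}. Compute d first:
c=cos(1.471689/2)=0.741264, s=sin(1.471689/2)=0.671214; N=√[1·6·1·6]=6.000000
The bounds max(0,m−m')=0 and min(l+m,l−m')=1 give 2 terms
  k=0: (−1)^0·6.0000/(6)·0.7413^4·0.6712^0 = +0.301920
  k=1: (−1)^1·6.0000/(2)·0.7413^2·0.6712^2 = -0.742657
d^2_{-1,-1}(1.4717) = +0.301920 -0.742657 = -0.440738
Attach z-rotation phases: D = e^{-i(-1)(2.9403)}·(-0.440738)·e^{-i(-1)(2.2676)} = -0.209569+0.387725i

Re=-0.2096 Im=0.3877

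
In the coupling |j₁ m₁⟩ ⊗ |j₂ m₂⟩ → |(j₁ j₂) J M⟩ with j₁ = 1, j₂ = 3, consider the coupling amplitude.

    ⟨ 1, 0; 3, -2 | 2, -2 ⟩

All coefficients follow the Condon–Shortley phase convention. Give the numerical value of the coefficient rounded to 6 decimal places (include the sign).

-0.487950  (= −√(5/21))

triangle: 2!·0!·4!/7! = 48/5040
(j±m)!: 1!·1!·1!·5!·0!·4! = 2880
prefactor² = (2J+1)·Δ·N² = 960/7
  k=1: −1/(1!·1!·0!·0!·0!·4!) = -1/24
Σ = -1/24  ⇒  CG² = 960/7·(-1/24)² = 5/21
CG = −√(5/21) = -0.487950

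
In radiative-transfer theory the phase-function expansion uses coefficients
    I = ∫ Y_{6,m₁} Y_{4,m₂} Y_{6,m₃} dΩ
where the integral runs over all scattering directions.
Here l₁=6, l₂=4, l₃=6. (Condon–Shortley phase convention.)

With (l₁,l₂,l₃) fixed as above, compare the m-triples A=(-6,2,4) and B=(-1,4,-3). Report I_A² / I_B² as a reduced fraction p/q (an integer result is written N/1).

Same 6,4,6: normalisation and zero-m 3j drop out of the ratio.
A: Δ: 4! 8! 4! / 17! → 1/15315300; sum: t=4:+1/3870720 = 1/3870720; 3j²(6 4 6; -6 2 4) = Δ·Π!·Σ² = 135/6188  (sign +1)
B: Δ: 4! 8! 4! / 17! → 1/15315300; sum: t=4:+1/414720 = 1/414720; 3j²(6 4 6; -1 4 -3) = Δ·Π!·Σ² = 49/2431  (sign -1)
I_A²/I_B² = (135/6188)/(49/2431) = 1485/1372

1485/1372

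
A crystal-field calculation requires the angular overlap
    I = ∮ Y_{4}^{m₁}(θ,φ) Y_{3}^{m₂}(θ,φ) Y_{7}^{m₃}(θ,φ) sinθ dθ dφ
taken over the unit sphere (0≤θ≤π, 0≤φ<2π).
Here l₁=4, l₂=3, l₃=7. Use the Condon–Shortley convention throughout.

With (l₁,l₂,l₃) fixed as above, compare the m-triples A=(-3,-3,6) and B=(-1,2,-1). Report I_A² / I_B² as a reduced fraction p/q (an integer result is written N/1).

l's match ⇒ only the (l;m) 3-j factors differ between A and B.
A: triangle coeff Δ(4,3,7) = 1/45045; Σ_t [0,0]: t=0:+1/3628800 = 1/3628800; (3j)²=4/105 [(4 3 7; -3 -3 6)], sign=-1
B: triangle coeff Δ(4,3,7) = 1/45045; Σ_t [0,0]: t=0:+1/86400 = 1/86400; (3j)²=16/2145 [(4 3 7; -1 2 -1)], sign=+1
I_A²/I_B² = (4/105)/(16/2145) = 143/28

143/28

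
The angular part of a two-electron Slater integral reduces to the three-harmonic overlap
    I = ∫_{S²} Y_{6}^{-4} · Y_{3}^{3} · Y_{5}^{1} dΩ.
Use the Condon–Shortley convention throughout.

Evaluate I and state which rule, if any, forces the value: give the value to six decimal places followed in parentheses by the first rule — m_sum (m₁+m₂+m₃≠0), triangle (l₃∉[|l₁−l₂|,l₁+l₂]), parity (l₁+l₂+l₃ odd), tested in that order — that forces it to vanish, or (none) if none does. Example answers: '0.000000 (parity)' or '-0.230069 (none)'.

-0.190675 (none)

Rules hold: Σm=0, L=14 even, 3≤5≤9.
N = 13·7·11 = 1001
Δ = 4!·8!·2!/15! = 1/675675
Racah Σ t=1..3: t=1:−1/8640 t=2:+1/2304 t=3:−1/8640 = 7/34560
⇒ 3j(6 3 5; 0 0 0)² = 7/429, sgn -1
Racah Σ t=4..4: t=4:+1/69120 = 1/69120
⇒ 3j(6 3 5; -4 3 1)² = 4/143, sgn +1
4πI² = N·(3j₀)²·(3jₘ)² = 196/429
I = -1·√(0.456876/4π) = -0.19067531
No selection rule forces the value: the integral is nonzero (none).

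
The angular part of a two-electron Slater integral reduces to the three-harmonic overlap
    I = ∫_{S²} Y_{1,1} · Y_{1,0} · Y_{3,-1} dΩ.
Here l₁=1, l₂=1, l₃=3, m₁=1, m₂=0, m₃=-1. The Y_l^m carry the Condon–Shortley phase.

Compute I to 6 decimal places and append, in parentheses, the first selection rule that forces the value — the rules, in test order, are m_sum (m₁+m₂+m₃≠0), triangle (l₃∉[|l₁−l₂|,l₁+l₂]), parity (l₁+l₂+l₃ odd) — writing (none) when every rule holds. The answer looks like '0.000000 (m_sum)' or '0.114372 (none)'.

triangle: need 0≤l₃≤2, have 3; I=0

0.000000 (triangle)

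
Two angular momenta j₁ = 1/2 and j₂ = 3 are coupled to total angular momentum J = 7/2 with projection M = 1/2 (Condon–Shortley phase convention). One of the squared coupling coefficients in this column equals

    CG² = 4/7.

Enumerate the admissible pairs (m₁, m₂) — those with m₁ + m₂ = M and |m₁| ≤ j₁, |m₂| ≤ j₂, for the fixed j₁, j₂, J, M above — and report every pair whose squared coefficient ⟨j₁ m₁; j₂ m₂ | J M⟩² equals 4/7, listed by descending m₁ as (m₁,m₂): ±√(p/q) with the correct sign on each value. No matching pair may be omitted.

(1/2,0): +√(4/7)

Admissible pairs with m₁+m₂ = M = 1/2: (-1/2,1), (1/2,0)
  (m₁,m₂)=(1/2,0): CG² = 4/7, CG = +√(4/7)   ← matches the target
  (m₁,m₂)=(-1/2,1): CG² = 3/7, CG = +√(3/7)
Pairs with CG² = 4/7: (1/2,0): +√(4/7)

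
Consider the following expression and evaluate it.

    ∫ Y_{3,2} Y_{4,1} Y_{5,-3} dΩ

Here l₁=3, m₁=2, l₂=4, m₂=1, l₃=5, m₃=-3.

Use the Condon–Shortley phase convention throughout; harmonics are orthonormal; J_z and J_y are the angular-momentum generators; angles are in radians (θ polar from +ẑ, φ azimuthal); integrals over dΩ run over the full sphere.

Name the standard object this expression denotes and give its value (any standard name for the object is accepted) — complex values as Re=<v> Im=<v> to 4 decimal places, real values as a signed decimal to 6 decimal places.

Gaunt coefficient, -0.035836

This is a Gaunt coefficient — the integral of a triple product of spherical harmonics over the sphere.
m-sum 0 ✓  L=12 even ✓  1≤5≤7 ✓
Π(2lᵢ+1) = 7×9×11 = 693
triangle coeff Δ(3,4,5) = 1/180180
Σ_t [0,2]: t=0:+1/576 t=1:−1/144 t=2:+1/576 = -1/288
(3j)²=20/1001 [(3 4 5; 0 0 0)], sign=+1
Σ_t [0,1]: t=0:+1/1440 t=1:−1/1152 = -1/5760
(3j)²=1/858 [(3 4 5; 2 1 -3)], sign=-1
⇒ 4πI² = 30/1859
I = (-1)√(30/1859/(4π)) = -0.03583571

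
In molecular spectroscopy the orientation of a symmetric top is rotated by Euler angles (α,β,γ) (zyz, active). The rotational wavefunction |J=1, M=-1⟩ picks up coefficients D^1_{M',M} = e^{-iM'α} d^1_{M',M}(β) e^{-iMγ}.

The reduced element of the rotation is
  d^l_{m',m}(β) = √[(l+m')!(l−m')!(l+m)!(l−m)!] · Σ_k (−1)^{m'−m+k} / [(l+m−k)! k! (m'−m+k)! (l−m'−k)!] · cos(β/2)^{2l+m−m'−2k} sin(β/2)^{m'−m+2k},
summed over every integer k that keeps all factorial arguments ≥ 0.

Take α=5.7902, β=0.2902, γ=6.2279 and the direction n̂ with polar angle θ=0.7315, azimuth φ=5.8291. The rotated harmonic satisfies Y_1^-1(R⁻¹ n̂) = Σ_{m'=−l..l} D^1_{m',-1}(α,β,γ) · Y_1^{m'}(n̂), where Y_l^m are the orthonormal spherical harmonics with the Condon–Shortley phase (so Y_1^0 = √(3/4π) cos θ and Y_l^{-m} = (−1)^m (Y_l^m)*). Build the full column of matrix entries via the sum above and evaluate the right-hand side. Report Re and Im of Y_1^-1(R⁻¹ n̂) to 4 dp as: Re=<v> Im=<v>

Re=0.1467 Im=-0.0171

Need the full column D^1_{m',-1} for m'=−1..1 at α=5.7902, β=0.2902, γ=6.2279.
cos(β/2)=0.989491, sin(β/2)=0.144591
d^1_{-1,-1}: single k=0 term ⇒ +0.979093;  D = +0.835585-0.510315i
d^1_{0,-1}: single k=0 term ⇒ -0.202334;  D = -0.202025+0.011180i
d^1_{1,-1}: single k=0 term ⇒ +0.020907;  D = +0.018936+0.008861i
Y_1^{m'}(θ=0.7315,φ=5.8291) and Σ D·Y over m':
  (+0.8356-0.5103i)·(+0.2074+0.1012i)  (-0.2020+0.0112i)·(+0.3636+0.0000i)  (+0.0189+0.0089i)·(-0.2074+0.1012i)
Y_1^-1(R⁻¹ n̂) = +0.146677-0.017106i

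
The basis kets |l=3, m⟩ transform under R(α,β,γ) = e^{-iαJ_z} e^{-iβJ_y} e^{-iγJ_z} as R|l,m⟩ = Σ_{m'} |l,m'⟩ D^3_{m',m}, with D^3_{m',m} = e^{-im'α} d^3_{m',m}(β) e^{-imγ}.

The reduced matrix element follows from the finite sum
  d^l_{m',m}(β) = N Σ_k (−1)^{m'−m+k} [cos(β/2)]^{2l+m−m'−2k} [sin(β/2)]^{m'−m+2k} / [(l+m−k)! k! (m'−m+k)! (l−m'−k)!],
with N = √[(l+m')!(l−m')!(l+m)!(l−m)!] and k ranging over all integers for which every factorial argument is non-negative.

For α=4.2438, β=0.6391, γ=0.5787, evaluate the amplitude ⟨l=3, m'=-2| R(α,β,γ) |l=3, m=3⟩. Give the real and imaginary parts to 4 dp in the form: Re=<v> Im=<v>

Split into d^3_{-2,3}(β=0.6391) × two z-phases.
c=cos(0.639100/2)=0.949377, s=sin(0.639100/2)=0.314139; N=√[1·120·720·1]=293.938769
k∈{5} keeps every argument non-negative
  k=5: (−1)^0·293.9388/(120)·0.9494^1·0.3141^5 = +0.007114
d^3_{-2,3}(0.6391) = +0.007114
Phases: e^{-i·(-2)·4.2438}=-0.592065+0.805890i, e^{-i·(3)·0.5787}=-0.164552-0.986368i ⇒ D=+0.006348+0.003211i

Re=0.0063 Im=0.0032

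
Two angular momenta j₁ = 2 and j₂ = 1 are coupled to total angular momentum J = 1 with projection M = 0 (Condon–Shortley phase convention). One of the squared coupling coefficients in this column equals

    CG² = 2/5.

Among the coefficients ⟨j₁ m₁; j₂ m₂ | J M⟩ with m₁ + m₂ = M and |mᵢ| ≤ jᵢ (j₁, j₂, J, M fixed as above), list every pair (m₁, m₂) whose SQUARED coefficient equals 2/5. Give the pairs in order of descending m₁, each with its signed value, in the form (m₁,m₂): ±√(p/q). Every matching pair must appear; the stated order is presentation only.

(0,0): −√(2/5)

Admissible pairs with m₁+m₂ = M = 0: (-1,1), (0,0), (1,-1)
  (m₁,m₂)=(1,-1): CG² = 3/10, CG = +√(3/10)
  (m₁,m₂)=(0,0): CG² = 2/5, CG = −√(2/5)   ← matches the target
  (m₁,m₂)=(-1,1): CG² = 3/10, CG = +√(3/10)
Pairs with CG² = 2/5: (0,0): −√(2/5)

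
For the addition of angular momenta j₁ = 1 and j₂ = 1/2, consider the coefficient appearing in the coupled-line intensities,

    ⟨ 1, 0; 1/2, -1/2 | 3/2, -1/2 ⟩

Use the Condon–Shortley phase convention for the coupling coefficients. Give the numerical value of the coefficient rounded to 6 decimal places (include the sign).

√[4·0!2!1!/4! · 1!1!0!1!1!2!] = √(2/3)
  +(−1)^0/∏(0,0,1,0,1,1)! = 1  (running 1)
⟨..|..⟩ = √(2/3)·(1) = +0.816497

+0.816497  (= +√(2/3))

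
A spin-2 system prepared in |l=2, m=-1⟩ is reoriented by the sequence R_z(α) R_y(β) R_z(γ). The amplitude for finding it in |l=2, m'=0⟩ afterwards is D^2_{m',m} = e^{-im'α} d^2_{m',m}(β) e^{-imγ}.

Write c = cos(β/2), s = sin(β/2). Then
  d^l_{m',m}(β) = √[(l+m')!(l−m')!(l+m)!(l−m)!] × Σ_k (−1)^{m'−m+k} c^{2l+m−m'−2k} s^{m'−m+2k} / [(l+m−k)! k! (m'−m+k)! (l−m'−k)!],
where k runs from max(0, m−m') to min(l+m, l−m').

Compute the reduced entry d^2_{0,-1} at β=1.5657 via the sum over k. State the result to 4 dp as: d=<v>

d^2_{0,-1}(β=1.5657) via the finite sum:
c=cos(1.565700/2)=0.708906, s=sin(1.565700/2)=0.705303; N=√[2·2·1·6]=4.898979
The bounds max(0,m−m')=0 and min(l+m,l−m')=1 give 2 terms
  k=0: (−1)^1·4.8990/(2)·0.7089^3·0.7053^1 = -0.615485
  k=1: (−1)^2·4.8990/(2)·0.7089^1·0.7053^3 = +0.609244
d^2_{0,-1}(1.5657) = -0.615485 +0.609244 = -0.006242

d=-0.0062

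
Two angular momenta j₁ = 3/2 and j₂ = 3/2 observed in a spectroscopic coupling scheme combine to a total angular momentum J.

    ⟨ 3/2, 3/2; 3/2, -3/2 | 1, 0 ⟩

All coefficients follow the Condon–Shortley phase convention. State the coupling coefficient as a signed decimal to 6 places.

j₁+j₂−J=2  J+j₁−j₂=1  J−j₁+j₂=1  j₁+j₂+J+1=5
(j₁±m₁, j₂±m₂, J±M) = (3,0,0,3,1,1)
P² = 9/5
sum k=0..0:
  [0] +1/2 = 1/2
S = 1/2
C² = P²·S² = 9/20 ; C = +0.670820

+√(9/20) ≈ +0.670820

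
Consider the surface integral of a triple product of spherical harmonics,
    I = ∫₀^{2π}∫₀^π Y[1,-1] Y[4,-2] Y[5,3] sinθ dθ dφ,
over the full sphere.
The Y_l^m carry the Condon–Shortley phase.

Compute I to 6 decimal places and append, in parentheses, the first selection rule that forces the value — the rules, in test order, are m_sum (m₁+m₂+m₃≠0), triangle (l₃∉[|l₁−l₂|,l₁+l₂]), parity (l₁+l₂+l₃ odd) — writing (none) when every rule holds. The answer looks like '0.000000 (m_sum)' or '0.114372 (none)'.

-0.259847 (none)

Rules hold: Σm=0, L=10 even, 3≤5≤5.
N = 3·9·11 = 297
Δ = 0!·2!·8!/11! = 1/495
Racah Σ t=0..0: t=0:+1/576 = 1/576
⇒ 3j(1 4 5; 0 0 0)² = 5/99, sgn -1
Racah Σ t=0..0: t=0:+1/2880 = 1/2880
⇒ 3j(1 4 5; -1 -2 3)² = 28/495, sgn +1
4πI² = N·(3j₀)²·(3jₘ)² = 28/33
I = -1·√(0.848485/4π) = -0.25984664
No selection rule forces the value: the integral is nonzero (none).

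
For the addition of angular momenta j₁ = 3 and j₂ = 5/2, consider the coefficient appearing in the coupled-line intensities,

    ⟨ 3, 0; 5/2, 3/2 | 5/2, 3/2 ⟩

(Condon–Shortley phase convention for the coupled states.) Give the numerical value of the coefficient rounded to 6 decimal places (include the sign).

√[6·3!3!2!/9! · 3!3!4!1!4!1!] = √(864/35)
  +(−1)^2/∏(2,1,1,2,2,0)! = 1/8  (running 1/8)
  +(−1)^3/∏(3,0,0,1,3,1)! = -1/36  (running 7/72)
⟨..|..⟩ = √(864/35)·(7/72) = +0.483046

+0.483046  (= +√(7/30))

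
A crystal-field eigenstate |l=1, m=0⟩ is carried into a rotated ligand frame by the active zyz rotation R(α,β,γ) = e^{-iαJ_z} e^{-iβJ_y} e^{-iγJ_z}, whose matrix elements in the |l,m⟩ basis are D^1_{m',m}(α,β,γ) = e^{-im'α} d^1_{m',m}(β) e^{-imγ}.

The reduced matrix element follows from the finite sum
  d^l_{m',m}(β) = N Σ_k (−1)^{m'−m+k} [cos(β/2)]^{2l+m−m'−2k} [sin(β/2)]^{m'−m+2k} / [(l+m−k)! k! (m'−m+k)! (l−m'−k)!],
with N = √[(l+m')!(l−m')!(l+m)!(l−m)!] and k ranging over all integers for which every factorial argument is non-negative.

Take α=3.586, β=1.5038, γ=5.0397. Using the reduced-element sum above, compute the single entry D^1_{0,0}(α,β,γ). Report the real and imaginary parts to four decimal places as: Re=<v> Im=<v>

First d^1_{0,0}(β=1.5038), then the phase factors e^{-i(0)α} and e^{-i(0)γ}:
c=cos(1.503800/2)=0.730392, s=sin(1.503800/2)=0.683028; N=√[1·1·1·1]=1.000000
k: max(0,(0)−(0))=0 … min(1+(0),1−(0))=1
  k=0: (−1)^0·1.0000/(1)·0.7304^2·0.6830^0 = +0.533473
  k=1: (−1)^1·1.0000/(1)·0.7304^0·0.6830^2 = -0.466527
d^1_{0,0}(1.5038) = +0.533473 -0.466527 = +0.066946
Phases: e^{-i·(0)·3.5860}=+1.000000+0.000000i, e^{-i·(0)·5.0397}=+1.000000+0.000000i ⇒ D=+0.066946+0.000000i

Re=0.0669 Im=0.0000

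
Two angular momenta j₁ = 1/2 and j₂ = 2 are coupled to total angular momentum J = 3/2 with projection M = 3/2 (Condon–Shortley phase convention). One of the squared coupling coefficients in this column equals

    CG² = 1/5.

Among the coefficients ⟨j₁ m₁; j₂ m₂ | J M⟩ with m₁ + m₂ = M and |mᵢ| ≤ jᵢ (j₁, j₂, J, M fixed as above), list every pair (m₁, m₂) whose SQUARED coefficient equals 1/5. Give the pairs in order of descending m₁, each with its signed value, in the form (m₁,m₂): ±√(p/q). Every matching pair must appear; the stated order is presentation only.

(1/2,1): +√(1/5)

Admissible pairs with m₁+m₂ = M = 3/2: (-1/2,2), (1/2,1)
  (m₁,m₂)=(1/2,1): CG² = 1/5, CG = +√(1/5)   ← matches the target
  (m₁,m₂)=(-1/2,2): CG² = 4/5, CG = −√(4/5)
Pairs with CG² = 1/5: (1/2,1): +√(1/5)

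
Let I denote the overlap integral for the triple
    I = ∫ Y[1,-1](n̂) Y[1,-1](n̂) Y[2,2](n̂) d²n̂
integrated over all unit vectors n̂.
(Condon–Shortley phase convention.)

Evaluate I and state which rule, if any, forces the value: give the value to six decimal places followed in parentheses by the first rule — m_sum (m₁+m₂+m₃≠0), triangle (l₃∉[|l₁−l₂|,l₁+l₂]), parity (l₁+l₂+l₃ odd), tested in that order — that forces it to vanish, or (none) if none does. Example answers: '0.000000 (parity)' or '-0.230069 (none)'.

0.309019 (none)

Rules hold: Σm=0, L=4 even, 0≤2≤2.
N = 3·3·5 = 45
Δ = 0!·2!·2!/5! = 1/30
Racah Σ t=0..0: t=0:+1/1 = 1/1
⇒ 3j(1 1 2; 0 0 0)² = 2/15, sgn +1
Racah Σ t=0..0: t=0:+1/4 = 1/4
⇒ 3j(1 1 2; -1 -1 2)² = 1/5, sgn +1
4πI² = N·(3j₀)²·(3jₘ)² = 6/5
I = +1·√(1.2/4π) = 0.30901936
No selection rule forces the value: the integral is nonzero (none).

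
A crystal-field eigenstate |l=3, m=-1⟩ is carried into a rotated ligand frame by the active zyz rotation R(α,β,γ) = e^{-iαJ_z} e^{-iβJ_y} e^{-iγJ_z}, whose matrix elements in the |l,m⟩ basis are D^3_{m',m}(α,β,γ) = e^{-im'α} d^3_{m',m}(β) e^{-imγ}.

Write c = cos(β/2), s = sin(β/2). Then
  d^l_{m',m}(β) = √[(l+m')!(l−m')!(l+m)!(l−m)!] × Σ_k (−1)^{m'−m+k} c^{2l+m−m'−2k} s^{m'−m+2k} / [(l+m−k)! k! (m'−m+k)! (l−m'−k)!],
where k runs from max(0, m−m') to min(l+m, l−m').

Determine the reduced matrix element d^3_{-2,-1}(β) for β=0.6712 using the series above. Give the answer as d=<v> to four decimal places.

d^3_{-2,-1}(β=0.6712) via the finite sum:
With c≡cos(β/2)=0.944213 and s≡sin(β/2)=0.329336, N=[1·120·2·24]^{1/2}=75.894664
Admissible k: 1..2 (factorial args all ≥0)
  k=1: (−1)^0·75.8947/(24)·0.9442^5·0.3293^1 = +0.781607
  k=2: (−1)^1·75.8947/(12)·0.9442^3·0.3293^3 = -0.190176
d^3_{-2,-1}(0.6712) = +0.781607 -0.190176 = +0.591431

d=0.5914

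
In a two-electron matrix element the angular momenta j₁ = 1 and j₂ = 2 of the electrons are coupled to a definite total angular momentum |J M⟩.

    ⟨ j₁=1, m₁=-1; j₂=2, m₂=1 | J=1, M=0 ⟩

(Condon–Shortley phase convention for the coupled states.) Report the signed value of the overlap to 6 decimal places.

√[3·2!0!2!/5! · 0!2!3!1!1!1!] = √(6/5)
  +(−1)^2/∏(2,0,0,1,0,1)! = 1/2  (running 1/2)
⟨..|..⟩ = √(6/5)·(1/2) = +0.547723

+√(3/10) ≈ +0.547723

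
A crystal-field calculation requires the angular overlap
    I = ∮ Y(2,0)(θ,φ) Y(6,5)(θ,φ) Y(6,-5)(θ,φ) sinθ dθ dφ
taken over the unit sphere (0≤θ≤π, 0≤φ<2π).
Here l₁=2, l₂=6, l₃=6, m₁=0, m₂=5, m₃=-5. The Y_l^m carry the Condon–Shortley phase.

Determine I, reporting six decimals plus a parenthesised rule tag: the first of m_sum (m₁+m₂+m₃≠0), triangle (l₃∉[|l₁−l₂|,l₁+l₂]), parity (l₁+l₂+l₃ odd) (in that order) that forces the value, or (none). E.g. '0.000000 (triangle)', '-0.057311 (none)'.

m-sum 0 ✓  L=14 even ✓  4≤6≤8 ✓
Π(2lᵢ+1) = 5×13×13 = 845
triangle coeff Δ(2,6,6) = 1/90090
Σ_t [0,2]: t=0:+1/69120 t=1:−1/14400 t=2:+1/69120 = -7/172800
(3j)²=14/715 [(2 6 6; 0 0 0)], sign=-1
Σ_t [1,2]: t=1:−1/3628800 t=2:+1/1451520 = 1/2419200
(3j)²=11/910 [(2 6 6; 0 5 -5)], sign=-1
⇒ 4πI² = 1/5
I = (+1)√(1/5/(4π)) = 0.12615663
No selection rule forces the value: the integral is nonzero (none).

0.126157 (none)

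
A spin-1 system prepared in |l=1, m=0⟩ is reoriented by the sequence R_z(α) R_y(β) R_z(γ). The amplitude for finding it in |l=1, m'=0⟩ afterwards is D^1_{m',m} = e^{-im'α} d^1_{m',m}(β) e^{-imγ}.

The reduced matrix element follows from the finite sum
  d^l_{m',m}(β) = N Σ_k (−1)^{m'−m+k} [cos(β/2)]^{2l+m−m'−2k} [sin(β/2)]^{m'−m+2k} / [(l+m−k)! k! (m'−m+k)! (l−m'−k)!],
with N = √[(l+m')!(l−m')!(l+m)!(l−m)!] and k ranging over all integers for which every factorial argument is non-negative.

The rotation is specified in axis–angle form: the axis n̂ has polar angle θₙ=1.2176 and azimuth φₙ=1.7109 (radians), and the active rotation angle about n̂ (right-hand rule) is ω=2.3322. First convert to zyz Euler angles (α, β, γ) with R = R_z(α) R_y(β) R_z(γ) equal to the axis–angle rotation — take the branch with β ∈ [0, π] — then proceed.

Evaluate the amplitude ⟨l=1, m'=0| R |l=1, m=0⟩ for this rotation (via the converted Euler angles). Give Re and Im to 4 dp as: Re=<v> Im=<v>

Axis–angle → zyz. n̂ = (sinθₙcosφₙ, sinθₙsinφₙ, cosθₙ) = (-0.131026, +0.929078, +0.345899), ω = 2.3322.
R = I cosω + sinω [n̂]ₓ + (1−cosω) n̂n̂ᵀ gives
  R = [-0.660926, -0.456106, +0.595940; +0.044664, +0.768794, +0.637935; -0.749121, +0.448245, -0.487744]
β = atan2(√(R₁₃²+R₂₃²), R₃₃) = 2.080300; α = atan2(R₂₃, R₁₃) mod 2π = 0.819421; γ = atan2(R₃₂, −R₃₁) mod 2π = 0.539213
First d^1_{0,0}(β=2.0803), then the phase factors e^{-i(0)α} and e^{-i(0)γ}:
With c≡cos(β/2)=0.506091 and s≡sin(β/2)=0.862480, N=[1·1·1·1]^{1/2}=1.000000
k: max(0,(0)−(0))=0 … min(1+(0),1−(0))=1
  k=0: (−1)^0·1.0000/(1)·0.5061^2·0.8625^0 = +0.256128
  k=1: (−1)^1·1.0000/(1)·0.5061^0·0.8625^2 = -0.743872
d^1_{0,0}(2.0803) = +0.256128 -0.743872 = -0.487744
Attach z-rotation phases: D = e^{-i(0)(0.8194)}·(-0.487744)·e^{-i(0)(0.5392)} = -0.487744+0.000000i

Re=-0.4877 Im=0.0000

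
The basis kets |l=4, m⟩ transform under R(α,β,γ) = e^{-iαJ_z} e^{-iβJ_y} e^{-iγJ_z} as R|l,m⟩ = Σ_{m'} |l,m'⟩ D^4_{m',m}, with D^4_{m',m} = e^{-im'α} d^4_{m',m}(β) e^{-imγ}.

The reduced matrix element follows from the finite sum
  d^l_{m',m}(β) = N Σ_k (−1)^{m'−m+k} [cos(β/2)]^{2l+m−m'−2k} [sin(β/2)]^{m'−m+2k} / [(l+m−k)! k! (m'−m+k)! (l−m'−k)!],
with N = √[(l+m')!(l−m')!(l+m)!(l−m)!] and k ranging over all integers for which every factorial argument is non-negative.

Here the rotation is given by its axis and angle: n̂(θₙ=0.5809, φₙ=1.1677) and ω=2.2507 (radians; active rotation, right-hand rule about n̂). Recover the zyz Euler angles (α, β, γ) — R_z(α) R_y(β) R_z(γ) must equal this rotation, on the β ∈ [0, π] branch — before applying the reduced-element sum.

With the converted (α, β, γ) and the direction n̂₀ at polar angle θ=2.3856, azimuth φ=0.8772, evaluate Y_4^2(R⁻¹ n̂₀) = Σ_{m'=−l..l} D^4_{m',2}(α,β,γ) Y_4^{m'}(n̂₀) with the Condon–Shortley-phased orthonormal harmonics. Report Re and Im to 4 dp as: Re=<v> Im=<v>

Axis–angle → zyz. n̂ = (sinθₙcosφₙ, sinθₙsinφₙ, cosθₙ) = (+0.215268, +0.504793, +0.835969), ω = 2.2507.
R = I cosω + sinω [n̂]ₓ + (1−cosω) n̂n̂ᵀ gives
  R = [-0.553243, -0.473092, +0.685643; +0.827063, -0.213695, +0.519905; -0.099444, +0.854704, +0.509502]
β = atan2(√(R₁₃²+R₂₃²), R₃₃) = 1.036190; α = atan2(R₂₃, R₁₃) mod 2π = 0.648775; γ = atan2(R₃₂, −R₃₁) mod 2π = 1.454968
Need the full column D^4_{m',2} for m'=−4..4 at α=0.6488, β=1.0362, γ=1.4550.
cos(β/2)=0.868764, sin(β/2)=0.495226
d^4_{-4,2}: single k=6 term ⇒ +0.058912;  D = +0.056016-0.018243i
d^4_{-3,2}: k∈[5..6] ⇒ +0.219234 -0.023746 = +0.195488;  D = +0.111538-0.160546i
d^4_{-2,2}: k∈[4..6] ⇒ +0.513940 -0.133600 +0.003618 = +0.383958;  D = -0.015964-0.383626i
d^4_{-1,2}: k∈[3..5] ⇒ +0.850031 -0.414314 +0.026925 = +0.462643;  D = -0.294619-0.356704i
d^4_{0,2}: k∈[2..4] ⇒ +1.000321 -0.866785 +0.105620 = +0.239156;  D = -0.232768-0.054908i
d^4_{1,2}: k∈[1..3] ⇒ +0.784789 -1.275047 +0.276209 = -0.214049;  D = +0.195696-0.086717i
d^4_{2,2}: k∈[0..2] ⇒ +0.324500 -1.265318 +0.513940 = -0.426877;  D = +0.206490-0.373612i
d^4_{3,2}: k∈[0..1] ⇒ -0.692119 +0.674691 = -0.017427;  D = -0.002499-0.017247i
d^4_{4,2}: single k=0 term ⇒ +0.557953;  D = +0.397382+0.391661i
Y_4^{m'}(θ=2.3856,φ=0.8772) and Σ D·Y over m':
  (+0.0560-0.0182i)·(-0.0915+0.0352i)  (+0.1115-0.1605i)·(+0.2566+0.1435i)  (-0.0160-0.3836i)·(-0.0778-0.4188i)  (-0.2946-0.3567i)·(-0.1065+0.1281i)  (-0.2328-0.0549i)·(-0.3251+0.0000i)  (+0.1957-0.0867i)·(+0.1065+0.1281i)  (+0.2065-0.3736i)·(-0.0778+0.4188i)  (-0.0025-0.0172i)·(-0.2566+0.1435i)  (+0.3974+0.3917i)·(-0.0915-0.0352i)
Y_4^2(R⁻¹ n̂) = +0.193439+0.118700i

Re=0.1934 Im=0.1187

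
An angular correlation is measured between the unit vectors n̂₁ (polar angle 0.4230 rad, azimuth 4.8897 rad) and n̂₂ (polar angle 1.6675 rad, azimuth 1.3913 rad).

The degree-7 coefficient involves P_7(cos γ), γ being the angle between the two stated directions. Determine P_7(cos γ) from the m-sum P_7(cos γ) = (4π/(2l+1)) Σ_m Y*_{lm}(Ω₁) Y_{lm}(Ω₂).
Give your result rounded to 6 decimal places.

-0.160433

Term-by-term m-sum for l=7 (normalisation 4π/15 = 0.837758):
  m=-7: Y*=(-0.000929, 0.000318)  Y=(-0.460204, 0.149612)  product (0.000380, -0.000285)
  m=-6: Y*=(-0.003963, -0.007137)  Y=(0.083253, 0.154659)  product (0.000774, -0.001207)
  m=-5: Y*=(0.032510, -0.026519)  Y=(-0.246252, 0.196426)  product (-0.002797, 0.012916)
  m=-4: Y*=(0.112606, 0.096640)  Y=(0.150774, 0.131703)  product (0.004250, 0.029401)
  m=-3: Y*=(-0.182386, 0.309907)  Y=(-0.134109, 0.224497)  product (-0.045114, -0.082506)
  m=-2: Y*=(-0.505077, -0.187017)  Y=(0.195981, 0.073543)  product (-0.085232, -0.073796)
  m=-1: Y*=(0.053835, -0.300432)  Y=(-0.042952, 0.236714)  product (0.068804, 0.025648)
  m=+0: Y*=(-0.347681, -0.000000)  Y=(0.211791, 0.000000)  product (-0.073636, -0.000000)
  m=+1: Y*=(-0.053835, -0.300432)  Y=(0.042952, 0.236714)  product (0.068804, -0.025648)
  m=+2: Y*=(-0.505077, 0.187017)  Y=(0.195981, -0.073543)  product (-0.085232, 0.073796)
  m=+3: Y*=(0.182386, 0.309907)  Y=(0.134109, 0.224497)  product (-0.045114, 0.082506)
  m=+4: Y*=(0.112606, -0.096640)  Y=(0.150774, -0.131703)  product (0.004250, -0.029401)
  m=+5: Y*=(-0.032510, -0.026519)  Y=(0.246252, 0.196426)  product (-0.002797, -0.012916)
  m=+6: Y*=(-0.003963, 0.007137)  Y=(0.083253, -0.154659)  product (0.000774, 0.001207)
  m=+7: Y*=(0.000929, 0.000318)  Y=(0.460204, 0.149612)  product (0.000380, 0.000285)
Accumulated sum (-0.191503, 0.000000); after 4π/(2l+1) scaling, (-0.160433, 0.000000) ⇒ P_7 = -0.160433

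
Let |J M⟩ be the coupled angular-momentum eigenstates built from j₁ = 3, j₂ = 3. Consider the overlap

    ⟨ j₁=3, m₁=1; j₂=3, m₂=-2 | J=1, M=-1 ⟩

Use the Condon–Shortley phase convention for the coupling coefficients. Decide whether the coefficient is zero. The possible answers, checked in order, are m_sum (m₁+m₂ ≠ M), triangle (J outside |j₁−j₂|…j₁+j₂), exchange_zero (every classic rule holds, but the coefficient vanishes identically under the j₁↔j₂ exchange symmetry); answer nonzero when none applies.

nonzero

m-sum: m₁+m₂ = 1+(-2) = -1, M = -1  ✓
triangle: |j₁−j₂| = 0 ≤ J = 1 ≤ j₁+j₂ = 6  ✓
exchange: j₁≠j₂ or m₁≠m₂ — the exchange symmetry imposes no constraint here
value check: CG = −√(5/28) = -0.422577 ≠ 0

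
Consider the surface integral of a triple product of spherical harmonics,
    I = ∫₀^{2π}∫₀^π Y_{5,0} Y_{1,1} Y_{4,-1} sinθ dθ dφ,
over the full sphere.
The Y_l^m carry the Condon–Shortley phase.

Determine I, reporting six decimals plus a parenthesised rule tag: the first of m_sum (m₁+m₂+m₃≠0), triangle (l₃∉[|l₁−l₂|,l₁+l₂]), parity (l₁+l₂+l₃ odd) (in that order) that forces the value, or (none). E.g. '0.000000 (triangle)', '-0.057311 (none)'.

0.155288 (none)

m-sum 0 ✓  L=10 even ✓  4≤4≤6 ✓
Π(2lᵢ+1) = 11×3×9 = 297
triangle coeff Δ(5,1,4) = 1/495
Σ_t [1,1]: t=1:−1/576 = -1/576
(3j)²=5/99 [(5 1 4; 0 0 0)], sign=-1
Σ_t [2,2]: t=2:+1/1440 = 1/1440
(3j)²=2/99 [(5 1 4; 0 1 -1)], sign=-1
⇒ 4πI² = 10/33
I = (+1)√(10/33/(4π)) = 0.15528807
No selection rule forces the value: the integral is nonzero (none).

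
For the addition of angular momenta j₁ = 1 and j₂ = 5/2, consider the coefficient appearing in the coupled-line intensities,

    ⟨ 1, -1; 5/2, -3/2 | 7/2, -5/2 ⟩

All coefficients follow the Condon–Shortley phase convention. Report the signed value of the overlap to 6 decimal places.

√[8·0!2!5!/8! · 0!2!1!4!1!6!] = √(11520/7)
  +(−1)^0/∏(0,0,2,1,0,4)! = 1/48  (running 1/48)
⟨..|..⟩ = √(11520/7)·(1/48) = +0.845154

+0.845154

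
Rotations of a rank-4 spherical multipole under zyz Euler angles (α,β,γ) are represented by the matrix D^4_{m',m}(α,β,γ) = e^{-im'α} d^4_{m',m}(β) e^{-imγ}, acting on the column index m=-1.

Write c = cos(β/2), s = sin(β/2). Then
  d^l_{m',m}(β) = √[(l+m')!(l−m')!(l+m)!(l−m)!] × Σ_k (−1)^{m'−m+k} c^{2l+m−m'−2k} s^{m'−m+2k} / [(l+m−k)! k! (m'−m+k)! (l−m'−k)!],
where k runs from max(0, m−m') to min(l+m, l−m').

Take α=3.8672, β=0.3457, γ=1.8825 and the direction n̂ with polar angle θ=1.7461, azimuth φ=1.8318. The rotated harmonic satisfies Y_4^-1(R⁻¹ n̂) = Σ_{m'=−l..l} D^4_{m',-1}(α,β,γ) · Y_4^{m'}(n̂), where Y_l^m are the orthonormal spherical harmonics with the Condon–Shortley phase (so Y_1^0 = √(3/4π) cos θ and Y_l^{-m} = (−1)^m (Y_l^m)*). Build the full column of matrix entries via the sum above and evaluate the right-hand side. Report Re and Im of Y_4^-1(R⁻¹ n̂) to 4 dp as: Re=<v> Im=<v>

Re=-0.2499 Im=-0.2088

Need the full column D^4_{m',-1} for m'=−4..4 at α=3.8672, β=0.3457, γ=1.8825.
cos(β/2)=0.985099, sin(β/2)=0.171991
d^4_{-4,-1}: single k=3 term ⇒ +0.035319;  D = +0.002560-0.035226i
d^4_{-3,-1}: k∈[2..3] ⇒ +0.214564 -0.010901 = +0.203664;  D = +0.123751+0.161755i
d^4_{-2,-1}: k∈[1..3] ⇒ +0.656899 -0.100120 +0.002035 = +0.558814;  D = -0.548533-0.106701i
d^4_{-1,-1}: k∈[0..3] ⇒ +0.886824 -0.405489 +0.024721 -0.000251 = +0.505805;  D = +0.435518-0.257221i
d^4_{0,-1}: k∈[0..3] ⇒ -0.692433 +0.126642 -0.003860 +0.000020 = -0.569631;  D = +0.174695-0.542182i
d^4_{1,-1}: k∈[0..3] ⇒ +0.270326 -0.024721 +0.000377 -0.000001 = +0.245981;  D = -0.098930-0.225210i
d^4_{2,-1}: k∈[0..2] ⇒ -0.066746 +0.003052 -0.000019 = -0.063713;  D = -0.057879-0.026635i
d^4_{3,-1}: k∈[0..1] ⇒ +0.010901 -0.000199 = +0.010701;  D = -0.010241+0.003104i
d^4_{4,-1}: single k=0 term ⇒ -0.001077;  D = -0.000564+0.000917i
Y_4^{m'}(θ=1.7461,φ=1.8318) and Σ D·Y over m':
  (+0.0026-0.0352i)·(+0.2092-0.3596i)  (+0.1238+0.1618i)·(-0.1470-0.1477i)  (-0.5485-0.1067i)·(+0.2213-0.1273i)  (+0.4355-0.2572i)·(-0.0584-0.2188i)  (+0.1747-0.5422i)·(+0.2242+0.0000i)  (-0.0989-0.2252i)·(+0.0584-0.2188i)  (-0.0579-0.0266i)·(+0.2213+0.1273i)  (-0.0102+0.0031i)·(+0.1470-0.1477i)  (-0.0006+0.0009i)·(+0.2092+0.3596i)
Y_4^-1(R⁻¹ n̂) = -0.249903-0.208790i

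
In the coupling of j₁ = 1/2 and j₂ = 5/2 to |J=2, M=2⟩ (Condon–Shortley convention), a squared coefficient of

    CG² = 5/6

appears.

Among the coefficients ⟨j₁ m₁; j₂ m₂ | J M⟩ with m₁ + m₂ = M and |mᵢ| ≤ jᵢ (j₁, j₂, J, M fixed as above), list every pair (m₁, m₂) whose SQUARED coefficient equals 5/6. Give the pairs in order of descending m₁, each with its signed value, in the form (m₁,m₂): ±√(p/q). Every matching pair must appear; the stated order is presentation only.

Admissible pairs with m₁+m₂ = M = 2: (-1/2,5/2), (1/2,3/2)
  (m₁,m₂)=(1/2,3/2): CG² = 1/6, CG = +√(1/6)
  (m₁,m₂)=(-1/2,5/2): CG² = 5/6, CG = −√(5/6)   ← matches the target
Pairs with CG² = 5/6: (-1/2,5/2): −√(5/6)

(-1/2,5/2): −√(5/6)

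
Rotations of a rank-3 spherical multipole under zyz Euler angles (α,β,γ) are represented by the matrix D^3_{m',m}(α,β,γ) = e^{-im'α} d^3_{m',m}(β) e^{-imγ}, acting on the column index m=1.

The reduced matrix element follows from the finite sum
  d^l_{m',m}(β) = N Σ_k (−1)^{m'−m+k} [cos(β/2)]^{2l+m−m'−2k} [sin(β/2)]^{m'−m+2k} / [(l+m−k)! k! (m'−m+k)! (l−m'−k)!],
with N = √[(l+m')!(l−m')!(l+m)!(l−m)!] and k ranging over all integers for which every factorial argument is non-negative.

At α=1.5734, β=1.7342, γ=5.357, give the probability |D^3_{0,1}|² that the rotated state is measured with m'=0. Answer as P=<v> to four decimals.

First d^3_{0,1}(β=1.7342), then the phase factors e^{-i(0)α} and e^{-i(1)γ}:
With c≡cos(β/2)=0.647040 and s≡sin(β/2)=0.762456, N=[6·6·24·2]^{1/2}=41.569219
Admissible k: 1..3 (factorial args all ≥0)
  k=1: (−1)^0·41.5692/(12)·0.6470^5·0.7625^1 = +0.299545
  k=2: (−1)^1·41.5692/(4)·0.6470^3·0.7625^3 = -1.247814
  k=3: (−1)^2·41.5692/(12)·0.6470^1·0.7625^5 = +0.577557
d^3_{0,1}(1.7342) = +0.299545 -1.247814 +0.577557 = -0.370712
|D^3_{0,1}|² = |d^3_{0,1}(β)|² = (-0.370712)² = 0.137427 (the z-rotation phases have unit modulus)

P=0.1374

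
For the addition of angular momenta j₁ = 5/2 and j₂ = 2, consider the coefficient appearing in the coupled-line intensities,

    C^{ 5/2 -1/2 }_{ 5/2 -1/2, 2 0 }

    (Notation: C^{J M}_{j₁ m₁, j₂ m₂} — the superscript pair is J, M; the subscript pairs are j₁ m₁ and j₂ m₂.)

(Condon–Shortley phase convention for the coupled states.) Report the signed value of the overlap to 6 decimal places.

√[6·2!3!2!/8! · 2!3!2!2!2!3!] = √(72/35)
  +(−1)^0/∏(0,2,3,2,0,0)! = 1/24  (running 1/24)
  +(−1)^1/∏(1,1,2,1,1,1)! = -1/2  (running -11/24)
  +(−1)^2/∏(2,0,1,0,2,2)! = 1/8  (running -1/3)
⟨..|..⟩ = √(72/35)·(-1/3) = -0.478091

-0.478091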